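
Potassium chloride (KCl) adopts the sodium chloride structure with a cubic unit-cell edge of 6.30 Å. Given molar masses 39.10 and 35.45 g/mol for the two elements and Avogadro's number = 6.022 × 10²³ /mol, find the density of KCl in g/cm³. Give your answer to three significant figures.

The sodium chloride structure contains Z = 4 formula units per cell; M(KCl) = 39.10 + 35.45 = 74.55 g/mol.
a³ = (6.300 × 10^-8 cm)³ = 2.500 × 10^-22 cm³.
ρ = 4 × 74.55 / (6.022 × 10²³ × 2.500 × 10^-22) = 1.980 g/cm³.

1.98 g/cm³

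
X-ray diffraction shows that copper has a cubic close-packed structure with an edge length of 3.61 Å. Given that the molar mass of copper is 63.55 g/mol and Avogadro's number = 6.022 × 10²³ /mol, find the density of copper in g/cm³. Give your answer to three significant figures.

8.97 g/cm³

An FCC unit cell contains Z = 4 atoms.
Cell volume: a³ = (3.61 Å)³ = (3.610 × 10^-8 cm)³ = 4.705 × 10^-23 cm³.
ρ = Z·M/(N_A·a³) = 4 × 63.55 / (6.022 × 10²³ × 4.705 × 10^-23) = 8.972 g/cm³.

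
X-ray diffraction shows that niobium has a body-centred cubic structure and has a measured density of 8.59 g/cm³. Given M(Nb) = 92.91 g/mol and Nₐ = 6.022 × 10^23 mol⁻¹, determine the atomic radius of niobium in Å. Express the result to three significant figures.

For a BCC cell (Z = 2), a³ = Z·M/(N_A·ρ) = 2 × 92.91 / (6.022 × 10²³ × 8.590) = 3.592 × 10^-23 cm³, so a = 3.300 × 10^-8 cm = 3.300 Å.
Atoms touch along the body diagonal, so √3·a = 4r, so r = 0.4330 × a = 1.43 Å.

1.43 Å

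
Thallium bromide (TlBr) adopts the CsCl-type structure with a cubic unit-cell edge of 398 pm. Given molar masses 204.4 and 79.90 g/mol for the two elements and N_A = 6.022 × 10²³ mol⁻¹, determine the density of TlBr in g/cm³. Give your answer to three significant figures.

7.49 g/cm³

The CsCl-type structure contains Z = 1 formula unit per cell; M(TlBr) = 204.4 + 79.90 = 284.3 g/mol.
a³ = (3.980 × 10^-8 cm)³ = 6.304 × 10^-23 cm³.
ρ = 1 × 284.3 / (6.022 × 10²³ × 6.304 × 10^-23) = 7.488 g/cm³.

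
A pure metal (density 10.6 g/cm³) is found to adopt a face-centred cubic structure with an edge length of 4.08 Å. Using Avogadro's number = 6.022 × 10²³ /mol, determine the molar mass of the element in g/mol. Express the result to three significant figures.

108 g/mol

An FCC cell has Z = 4 atoms; a = 4.080 × 10^-8 cm.
M = ρ·N_A·a³/Z = 10.6 × 6.022 × 10²³ × 6.792 × 10^-23 / 4 = 108 g/mol.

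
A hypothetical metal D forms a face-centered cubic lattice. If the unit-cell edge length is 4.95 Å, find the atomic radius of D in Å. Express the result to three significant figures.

In an FCC lattice, atoms touch along the face diagonal, so √2·a = 4r.
r = √2·a/4 = 1.4142 × 4.95 / 4 = 1.75 Å.

1.75 Å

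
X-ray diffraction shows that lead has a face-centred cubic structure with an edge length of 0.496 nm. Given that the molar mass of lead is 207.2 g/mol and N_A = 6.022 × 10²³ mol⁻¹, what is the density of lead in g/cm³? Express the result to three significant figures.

An FCC unit cell contains Z = 4 atoms.
Cell volume: a³ = (0.496 nm)³ = (4.960 × 10^-8 cm)³ = 1.220 × 10^-22 cm³.
ρ = Z·M/(N_A·a³) = 4 × 207.2 / (6.022 × 10²³ × 1.220 × 10^-22) = 11.28 g/cm³.

11.3 g/cm³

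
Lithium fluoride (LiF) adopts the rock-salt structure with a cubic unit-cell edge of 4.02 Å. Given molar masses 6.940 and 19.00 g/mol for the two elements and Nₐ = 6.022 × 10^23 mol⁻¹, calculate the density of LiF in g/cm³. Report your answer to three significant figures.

2.65 g/cm³

The rock-salt structure contains Z = 4 formula units per cell; M(LiF) = 6.940 + 19.00 = 25.94 g/mol.
a³ = (4.020 × 10^-8 cm)³ = 6.496 × 10^-23 cm³.
ρ = 4 × 25.94 / (6.022 × 10²³ × 6.496 × 10^-23) = 2.652 g/cm³.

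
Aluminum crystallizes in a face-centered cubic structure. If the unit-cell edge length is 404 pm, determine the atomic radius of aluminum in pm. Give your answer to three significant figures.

143 pm

In an FCC lattice, atoms touch along the face diagonal, so √2·a = 4r.
r = √2·a/4 = 1.4142 × 404 / 4 = 143 pm.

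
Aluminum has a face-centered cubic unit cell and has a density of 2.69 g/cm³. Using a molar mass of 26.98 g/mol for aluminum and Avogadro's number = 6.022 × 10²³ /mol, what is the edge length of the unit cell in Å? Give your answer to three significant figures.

With Z = 4 atoms per FCC cell, a³ = Z·M/(N_A·ρ) = 4 × 26.98 / (6.022 × 10²³ × 2.690 g/cm³) = 6.662 × 10^-23 cm³.
a = (6.662 × 10^-23)^(1/3) = 4.054 × 10^-8 cm = 4.05 Å.

4.05 Å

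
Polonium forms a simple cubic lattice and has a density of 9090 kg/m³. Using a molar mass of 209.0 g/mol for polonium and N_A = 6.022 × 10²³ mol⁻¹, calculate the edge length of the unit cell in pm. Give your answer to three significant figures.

With Z = 1 atom per simple cubic cell, a³ = Z·M/(N_A·ρ) = 1 × 209.0 / (6.022 × 10²³ × 9.090 g/cm³) = 3.818 × 10^-23 cm³.
a = (3.818 × 10^-23)^(1/3) = 3.367 × 10^-8 cm = 337 pm.

337 pm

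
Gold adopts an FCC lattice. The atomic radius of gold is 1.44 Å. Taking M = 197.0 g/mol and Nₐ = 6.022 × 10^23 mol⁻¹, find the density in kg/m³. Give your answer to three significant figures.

In an FCC lattice, atoms touch along the face diagonal, so √2·a = 4r, giving a = 4.073 Å = 4.073 × 10^-8 cm.
With Z = 4, ρ = Z·M/(N_A·a³) = 4 × 197.0 / (6.022 × 10²³ × 6.757 × 10^-23) = 19.37 g/cm³ = 19400 kg/m³.

19400 kg/m³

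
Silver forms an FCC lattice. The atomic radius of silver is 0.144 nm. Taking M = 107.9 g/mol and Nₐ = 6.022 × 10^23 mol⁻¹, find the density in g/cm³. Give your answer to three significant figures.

In an FCC lattice, atoms touch along the face diagonal, so √2·a = 4r, giving a = 0.4073 nm = 4.073 × 10^-8 cm.
With Z = 4, ρ = Z·M/(N_A·a³) = 4 × 107.9 / (6.022 × 10²³ × 6.757 × 10^-23) = 10.61 g/cm³.

10.6 g/cm³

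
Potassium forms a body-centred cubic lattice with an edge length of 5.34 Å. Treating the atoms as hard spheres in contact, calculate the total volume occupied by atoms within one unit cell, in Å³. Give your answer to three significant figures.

In a BCC lattice atoms touch along the body diagonal, so √3·a = 4r, so r = 0.4330a = 2.312 Å.
V_atoms = Z × (4/3)πr³ = 2 × (4/3)π × (2.312)³ = 104 Å³.

104 Å³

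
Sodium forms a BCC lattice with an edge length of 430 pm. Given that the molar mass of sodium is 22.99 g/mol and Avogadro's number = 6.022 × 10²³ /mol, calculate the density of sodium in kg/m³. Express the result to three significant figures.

960 kg/m³

A BCC unit cell contains Z = 2 atoms.
Cell volume: a³ = (430 pm)³ = (4.300 × 10^-8 cm)³ = 7.951 × 10^-23 cm³.
ρ = Z·M/(N_A·a³) = 2 × 22.99 / (6.022 × 10²³ × 7.951 × 10^-23) = 0.9603 g/cm³ = 960 kg/m³.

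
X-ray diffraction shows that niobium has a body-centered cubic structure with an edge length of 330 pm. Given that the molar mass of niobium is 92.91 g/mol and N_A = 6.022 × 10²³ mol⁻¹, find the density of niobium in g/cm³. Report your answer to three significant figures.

A BCC unit cell contains Z = 2 atoms.
Cell volume: a³ = (330 pm)³ = (3.300 × 10^-8 cm)³ = 3.594 × 10^-23 cm³.
ρ = Z·M/(N_A·a³) = 2 × 92.91 / (6.022 × 10²³ × 3.594 × 10^-23) = 8.586 g/cm³.

8.59 g/cm³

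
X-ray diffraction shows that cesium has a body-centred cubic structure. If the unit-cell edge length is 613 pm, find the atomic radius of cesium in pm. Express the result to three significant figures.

265 pm

In a BCC lattice, atoms touch along the body diagonal, so √3·a = 4r.
r = √3·a/4 = 1.7321 × 613 / 4 = 265 pm.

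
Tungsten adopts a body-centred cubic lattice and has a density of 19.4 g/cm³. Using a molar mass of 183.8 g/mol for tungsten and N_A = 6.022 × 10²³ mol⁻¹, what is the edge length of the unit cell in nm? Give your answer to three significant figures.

0.316 nm

With Z = 2 atoms per BCC cell, a³ = Z·M/(N_A·ρ) = 2 × 183.8 / (6.022 × 10²³ × 19.40 g/cm³) = 3.147 × 10^-23 cm³.
a = (3.147 × 10^-23)^(1/3) = 3.157 × 10^-8 cm = 0.316 nm.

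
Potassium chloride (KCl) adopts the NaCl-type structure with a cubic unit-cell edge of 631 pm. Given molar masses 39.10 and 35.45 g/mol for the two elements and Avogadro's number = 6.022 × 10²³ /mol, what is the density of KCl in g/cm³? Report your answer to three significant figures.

The NaCl-type structure contains Z = 4 formula units per cell; M(KCl) = 39.10 + 35.45 = 74.55 g/mol.
a³ = (6.310 × 10^-8 cm)³ = 2.512 × 10^-22 cm³.
ρ = 4 × 74.55 / (6.022 × 10²³ × 2.512 × 10^-22) = 1.971 g/cm³.

1.97 g/cm³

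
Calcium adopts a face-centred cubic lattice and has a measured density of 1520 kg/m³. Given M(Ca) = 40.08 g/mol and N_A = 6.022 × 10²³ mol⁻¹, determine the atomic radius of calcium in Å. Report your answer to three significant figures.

1.98 Å

For an FCC cell (Z = 4), a³ = Z·M/(N_A·ρ) = 4 × 40.08 / (6.022 × 10²³ × 1.520) = 1.751 × 10^-22 cm³, so a = 5.595 × 10^-8 cm = 5.595 Å.
Atoms touch along the face diagonal, so √2·a = 4r, so r = 0.3536 × a = 1.98 Å.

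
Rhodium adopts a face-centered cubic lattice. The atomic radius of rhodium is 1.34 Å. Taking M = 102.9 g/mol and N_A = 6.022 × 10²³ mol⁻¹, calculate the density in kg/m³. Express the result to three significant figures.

12600 kg/m³

In an FCC lattice, atoms touch along the face diagonal, so √2·a = 4r, giving a = 3.790 Å = 3.790 × 10^-8 cm.
With Z = 4, ρ = Z·M/(N_A·a³) = 4 × 102.9 / (6.022 × 10²³ × 5.444 × 10^-23) = 12.55 g/cm³ = 12600 kg/m³.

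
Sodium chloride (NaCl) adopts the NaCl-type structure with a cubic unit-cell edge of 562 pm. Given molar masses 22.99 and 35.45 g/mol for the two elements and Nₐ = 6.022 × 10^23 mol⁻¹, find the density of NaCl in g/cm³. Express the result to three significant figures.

The NaCl-type structure contains Z = 4 formula units per cell; M(NaCl) = 22.99 + 35.45 = 58.44 g/mol.
a³ = (5.620 × 10^-8 cm)³ = 1.775 × 10^-22 cm³.
ρ = 4 × 58.44 / (6.022 × 10²³ × 1.775 × 10^-22) = 2.187 g/cm³.

2.19 g/cm³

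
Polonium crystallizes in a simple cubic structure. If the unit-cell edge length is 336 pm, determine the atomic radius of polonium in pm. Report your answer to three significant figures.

168 pm

In a simple cubic lattice, atoms touch along the cell edge, so a = 2r.
r = a/2 = 336/2 = 168 pm.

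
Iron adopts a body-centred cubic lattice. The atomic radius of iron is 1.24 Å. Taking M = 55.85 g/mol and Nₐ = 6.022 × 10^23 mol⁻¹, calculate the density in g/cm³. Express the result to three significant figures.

7.90 g/cm³

In a BCC lattice, atoms touch along the body diagonal, so √3·a = 4r, giving a = 2.864 Å = 2.864 × 10^-8 cm.
With Z = 2, ρ = Z·M/(N_A·a³) = 2 × 55.85 / (6.022 × 10²³ × 2.348 × 10^-23) = 7.899 g/cm³.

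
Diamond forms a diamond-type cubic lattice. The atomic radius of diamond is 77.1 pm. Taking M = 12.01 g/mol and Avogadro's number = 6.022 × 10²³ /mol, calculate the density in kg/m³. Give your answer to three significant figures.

In a diamond cubic lattice, nearest neighbors lie along the body diagonal with √3·a = 8r, giving a = 356.1 pm = 3.561 × 10^-8 cm.
With Z = 8, ρ = Z·M/(N_A·a³) = 8 × 12.01 / (6.022 × 10²³ × 4.516 × 10^-23) = 3.533 g/cm³ = 3530 kg/m³.

3530 kg/m³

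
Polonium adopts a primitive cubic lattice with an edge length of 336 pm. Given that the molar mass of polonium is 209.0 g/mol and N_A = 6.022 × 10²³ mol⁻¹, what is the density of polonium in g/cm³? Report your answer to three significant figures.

9.15 g/cm³

A simple cubic unit cell contains Z = 1 atom.
Cell volume: a³ = (336 pm)³ = (3.360 × 10^-8 cm)³ = 3.793 × 10^-23 cm³.
ρ = Z·M/(N_A·a³) = 1 × 209.0 / (6.022 × 10²³ × 3.793 × 10^-23) = 9.149 g/cm³.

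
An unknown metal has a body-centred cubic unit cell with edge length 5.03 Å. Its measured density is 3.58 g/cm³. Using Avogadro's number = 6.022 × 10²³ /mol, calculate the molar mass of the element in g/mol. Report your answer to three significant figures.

137 g/mol

A BCC cell has Z = 2 atoms; a = 5.030 × 10^-8 cm.
M = ρ·N_A·a³/Z = 3.58 × 6.022 × 10²³ × 1.273 × 10^-22 / 2 = 137 g/mol.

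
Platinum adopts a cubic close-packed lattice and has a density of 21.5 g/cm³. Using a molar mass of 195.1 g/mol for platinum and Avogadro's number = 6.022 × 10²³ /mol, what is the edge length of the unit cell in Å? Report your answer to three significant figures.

3.92 Å

With Z = 4 atoms per FCC cell, a³ = Z·M/(N_A·ρ) = 4 × 195.1 / (6.022 × 10²³ × 21.50 g/cm³) = 6.028 × 10^-23 cm³.
a = (6.028 × 10^-23)^(1/3) = 3.921 × 10^-8 cm = 3.92 Å.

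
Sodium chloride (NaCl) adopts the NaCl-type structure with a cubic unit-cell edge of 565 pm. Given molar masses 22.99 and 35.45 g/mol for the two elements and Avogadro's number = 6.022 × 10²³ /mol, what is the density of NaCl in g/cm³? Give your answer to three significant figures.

2.15 g/cm³

The NaCl-type structure contains Z = 4 formula units per cell; M(NaCl) = 22.99 + 35.45 = 58.44 g/mol.
a³ = (5.650 × 10^-8 cm)³ = 1.804 × 10^-22 cm³.
ρ = 4 × 58.44 / (6.022 × 10²³ × 1.804 × 10^-22) = 2.152 g/cm³.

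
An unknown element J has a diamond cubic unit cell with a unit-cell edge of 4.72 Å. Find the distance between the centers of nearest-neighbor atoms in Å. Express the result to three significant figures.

In a diamond cubic structure, nearest neighbors lie along the body diagonal with √3·a = 8r; the nearest-neighbor distance equals 2r = 0.4330·a.
d = 0.4330 × 4.72 = 2.04 Å.

2.04 Å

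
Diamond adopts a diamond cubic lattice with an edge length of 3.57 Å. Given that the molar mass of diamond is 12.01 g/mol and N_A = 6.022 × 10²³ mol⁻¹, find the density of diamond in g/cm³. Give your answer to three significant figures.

3.51 g/cm³

A diamond cubic unit cell contains Z = 8 atoms.
Cell volume: a³ = (3.57 Å)³ = (3.570 × 10^-8 cm)³ = 4.550 × 10^-23 cm³.
ρ = Z·M/(N_A·a³) = 8 × 12.01 / (6.022 × 10²³ × 4.550 × 10^-23) = 3.507 g/cm³.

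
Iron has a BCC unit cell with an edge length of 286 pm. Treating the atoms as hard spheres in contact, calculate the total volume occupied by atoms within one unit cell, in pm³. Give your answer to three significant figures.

In a BCC lattice atoms touch along the body diagonal, so √3·a = 4r, so r = 0.4330a = 123.8 pm.
V_atoms = Z × (4/3)πr³ = 2 × (4/3)π × (123.8)³ = 1.59 × 10^7 pm³.

1.59 × 10^7 pm³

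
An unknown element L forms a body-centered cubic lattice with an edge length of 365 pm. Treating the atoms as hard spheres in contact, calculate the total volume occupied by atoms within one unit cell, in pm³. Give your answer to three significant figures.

3.31 × 10^7 pm³

In a BCC lattice atoms touch along the body diagonal, so √3·a = 4r, so r = 0.4330a = 158.0 pm.
V_atoms = Z × (4/3)πr³ = 2 × (4/3)π × (158.0)³ = 3.31 × 10^7 pm³.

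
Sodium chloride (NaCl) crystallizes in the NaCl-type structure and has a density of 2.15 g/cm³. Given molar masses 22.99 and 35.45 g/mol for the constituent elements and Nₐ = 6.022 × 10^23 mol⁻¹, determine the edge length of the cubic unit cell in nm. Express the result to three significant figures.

M(NaCl) = 58.44 g/mol; Z = 4 formula units per cell.
a³ = Z·M/(N_A·ρ) = 4 × 58.44 / (6.022 × 10²³ × 2.15) = 1.805 × 10^-22 cm³, so a = 5.652 × 10^-8 cm = 0.565 nm.

0.565 nm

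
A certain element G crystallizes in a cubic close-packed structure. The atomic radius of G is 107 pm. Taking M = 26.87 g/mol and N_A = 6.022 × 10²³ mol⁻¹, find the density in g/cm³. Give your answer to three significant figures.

In an FCC lattice, atoms touch along the face diagonal, so √2·a = 4r, giving a = 302.6 pm = 3.026 × 10^-8 cm.
With Z = 4, ρ = Z·M/(N_A·a³) = 4 × 26.87 / (6.022 × 10²³ × 2.772 × 10^-23) = 6.439 g/cm³.

6.44 g/cm³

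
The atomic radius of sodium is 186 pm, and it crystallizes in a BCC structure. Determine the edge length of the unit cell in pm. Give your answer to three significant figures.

430 pm

In a BCC lattice, atoms touch along the body diagonal, so √3·a = 4r.
a = 4r/√3 = 4 × 186 / 1.7321 = 430 pm.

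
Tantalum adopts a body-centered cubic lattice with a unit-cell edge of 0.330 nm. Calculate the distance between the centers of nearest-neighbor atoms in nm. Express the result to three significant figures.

In a BCC structure, atoms touch along the body diagonal, so √3·a = 4r; the nearest-neighbor distance equals 2r = 0.8660·a.
d = 0.8660 × 0.330 = 0.286 nm.

0.286 nm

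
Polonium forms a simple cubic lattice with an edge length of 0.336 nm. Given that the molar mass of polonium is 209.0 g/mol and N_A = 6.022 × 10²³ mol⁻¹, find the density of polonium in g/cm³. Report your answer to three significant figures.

9.15 g/cm³

A simple cubic unit cell contains Z = 1 atom.
Cell volume: a³ = (0.336 nm)³ = (3.360 × 10^-8 cm)³ = 3.793 × 10^-23 cm³.
ρ = Z·M/(N_A·a³) = 1 × 209.0 / (6.022 × 10²³ × 3.793 × 10^-23) = 9.149 g/cm³.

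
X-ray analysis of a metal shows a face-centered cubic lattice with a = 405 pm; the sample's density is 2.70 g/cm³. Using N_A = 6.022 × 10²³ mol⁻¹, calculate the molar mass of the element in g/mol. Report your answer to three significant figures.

An FCC cell has Z = 4 atoms; a = 4.050 × 10^-8 cm.
M = ρ·N_A·a³/Z = 2.70 × 6.022 × 10²³ × 6.643 × 10^-23 / 4 = 27.0 g/mol.

27.0 g/mol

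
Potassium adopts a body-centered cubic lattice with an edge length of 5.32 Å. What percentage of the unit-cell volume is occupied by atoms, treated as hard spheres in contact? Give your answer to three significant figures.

68.0%

In a BCC lattice atoms touch along the body diagonal, so √3·a = 4r, so r = 0.4330a = 2.304 Å.
Packing fraction = Z·(4/3)πr³ / a³ = 2 × (4/3)π × (2.304)³ / (5.32)³ = 0.6802 = 68.0%.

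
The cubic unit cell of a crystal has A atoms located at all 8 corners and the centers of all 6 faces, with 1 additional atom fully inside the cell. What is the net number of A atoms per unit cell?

5

Corner atoms are shared by 8 cells (1/8 each), face atoms by 2 (1/2 each), interior atoms are unshared.
Net atoms = 8 × 1/8 + 6 × 1/2 + 1 = 1 + 3 + 1 = 5.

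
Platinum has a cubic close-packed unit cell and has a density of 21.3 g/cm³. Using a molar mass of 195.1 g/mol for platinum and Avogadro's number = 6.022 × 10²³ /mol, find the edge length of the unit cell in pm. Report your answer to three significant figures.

With Z = 4 atoms per FCC cell, a³ = Z·M/(N_A·ρ) = 4 × 195.1 / (6.022 × 10²³ × 21.30 g/cm³) = 6.084 × 10^-23 cm³.
a = (6.084 × 10^-23)^(1/3) = 3.933 × 10^-8 cm = 393 pm.

393 pm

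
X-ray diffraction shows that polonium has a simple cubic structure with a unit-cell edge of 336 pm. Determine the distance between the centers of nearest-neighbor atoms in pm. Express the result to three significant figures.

In a simple cubic structure, atoms touch along the cell edge, so a = 2r; the nearest-neighbor distance equals 2r = 1.000·a.
d = 1.000 × 336 = 336 pm.

336 pm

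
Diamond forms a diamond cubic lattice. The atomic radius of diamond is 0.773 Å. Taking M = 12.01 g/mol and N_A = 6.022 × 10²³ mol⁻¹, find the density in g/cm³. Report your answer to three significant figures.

In a diamond cubic lattice, nearest neighbors lie along the body diagonal with √3·a = 8r, giving a = 3.570 Å = 3.570 × 10^-8 cm.
With Z = 8, ρ = Z·M/(N_A·a³) = 8 × 12.01 / (6.022 × 10²³ × 4.551 × 10^-23) = 3.506 g/cm³.

3.51 g/cm³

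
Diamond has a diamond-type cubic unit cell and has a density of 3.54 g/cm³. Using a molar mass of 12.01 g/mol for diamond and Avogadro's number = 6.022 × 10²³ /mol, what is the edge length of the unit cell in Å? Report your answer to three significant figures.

With Z = 8 atoms per diamond cubic cell, a³ = Z·M/(N_A·ρ) = 8 × 12.01 / (6.022 × 10²³ × 3.540 g/cm³) = 4.507 × 10^-23 cm³.
a = (4.507 × 10^-23)^(1/3) = 3.559 × 10^-8 cm = 3.56 Å.

3.56 Å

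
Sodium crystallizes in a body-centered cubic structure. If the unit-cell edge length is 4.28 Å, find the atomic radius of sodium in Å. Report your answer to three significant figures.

In a BCC lattice, atoms touch along the body diagonal, so √3·a = 4r.
r = √3·a/4 = 1.7321 × 4.28 / 4 = 1.85 Å.

1.85 Å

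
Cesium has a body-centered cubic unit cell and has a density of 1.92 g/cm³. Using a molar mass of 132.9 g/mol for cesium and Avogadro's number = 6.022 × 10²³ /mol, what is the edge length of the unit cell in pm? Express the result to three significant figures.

With Z = 2 atoms per BCC cell, a³ = Z·M/(N_A·ρ) = 2 × 132.9 / (6.022 × 10²³ × 1.920 g/cm³) = 2.299 × 10^-22 cm³.
a = (2.299 × 10^-22)^(1/3) = 6.126 × 10^-8 cm = 613 pm.

613 pm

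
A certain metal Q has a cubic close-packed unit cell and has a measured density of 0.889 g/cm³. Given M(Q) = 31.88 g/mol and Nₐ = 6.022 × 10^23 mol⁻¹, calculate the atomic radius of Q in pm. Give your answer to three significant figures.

For an FCC cell (Z = 4), a³ = Z·M/(N_A·ρ) = 4 × 31.88 / (6.022 × 10²³ × 0.8890) = 2.382 × 10^-22 cm³, so a = 6.199 × 10^-8 cm = 619.9 pm.
Atoms touch along the face diagonal, so √2·a = 4r, so r = 0.3536 × a = 219 pm.

219 pm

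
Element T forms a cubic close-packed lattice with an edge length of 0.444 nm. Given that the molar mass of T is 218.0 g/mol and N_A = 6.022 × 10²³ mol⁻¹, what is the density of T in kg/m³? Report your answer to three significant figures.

An FCC unit cell contains Z = 4 atoms.
Cell volume: a³ = (0.444 nm)³ = (4.440 × 10^-8 cm)³ = 8.753 × 10^-23 cm³.
ρ = Z·M/(N_A·a³) = 4 × 218.0 / (6.022 × 10²³ × 8.753 × 10^-23) = 16.54 g/cm³ = 16500 kg/m³.

16500 kg/m³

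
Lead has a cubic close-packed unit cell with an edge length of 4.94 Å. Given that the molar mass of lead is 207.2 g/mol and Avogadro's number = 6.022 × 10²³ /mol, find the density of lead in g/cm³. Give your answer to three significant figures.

11.4 g/cm³

An FCC unit cell contains Z = 4 atoms.
Cell volume: a³ = (4.94 Å)³ = (4.940 × 10^-8 cm)³ = 1.206 × 10^-22 cm³.
ρ = Z·M/(N_A·a³) = 4 × 207.2 / (6.022 × 10²³ × 1.206 × 10^-22) = 11.42 g/cm³.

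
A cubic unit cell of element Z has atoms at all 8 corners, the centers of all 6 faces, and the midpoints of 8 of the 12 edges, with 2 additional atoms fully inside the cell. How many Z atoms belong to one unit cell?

8

Corner atoms are shared by 8 cells (1/8 each), face atoms by 2 (1/2 each), edge atoms by 4 (1/4 each), interior atoms are unshared.
Net atoms = 8 × 1/8 + 6 × 1/2 + 8 × 1/4 + 2 = 1 + 3 + 2 + 2 = 8.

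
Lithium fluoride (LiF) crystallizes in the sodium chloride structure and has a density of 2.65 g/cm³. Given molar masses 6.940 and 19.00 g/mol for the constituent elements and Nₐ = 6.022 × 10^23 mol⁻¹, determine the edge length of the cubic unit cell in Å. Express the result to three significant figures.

4.02 Å

M(LiF) = 25.94 g/mol; Z = 4 formula units per cell.
a³ = Z·M/(N_A·ρ) = 4 × 25.94 / (6.022 × 10²³ × 2.65) = 6.502 × 10^-23 cm³, so a = 4.021 × 10^-8 cm = 4.02 Å.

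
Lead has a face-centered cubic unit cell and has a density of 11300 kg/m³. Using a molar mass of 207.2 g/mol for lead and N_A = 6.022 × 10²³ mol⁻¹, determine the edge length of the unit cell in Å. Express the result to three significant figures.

4.96 Å

With Z = 4 atoms per FCC cell, a³ = Z·M/(N_A·ρ) = 4 × 207.2 / (6.022 × 10²³ × 11.30 g/cm³) = 1.218 × 10^-22 cm³.
a = (1.218 × 10^-22)^(1/3) = 4.957 × 10^-8 cm = 4.96 Å.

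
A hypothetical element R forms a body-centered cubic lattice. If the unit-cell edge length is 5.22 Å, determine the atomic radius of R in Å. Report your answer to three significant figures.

2.26 Å

In a BCC lattice, atoms touch along the body diagonal, so √3·a = 4r.
r = √3·a/4 = 1.7321 × 5.22 / 4 = 2.26 Å.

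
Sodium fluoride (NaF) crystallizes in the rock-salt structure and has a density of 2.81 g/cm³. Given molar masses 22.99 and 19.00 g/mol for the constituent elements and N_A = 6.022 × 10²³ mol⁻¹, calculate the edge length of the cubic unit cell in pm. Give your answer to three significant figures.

M(NaF) = 41.99 g/mol; Z = 4 formula units per cell.
a³ = Z·M/(N_A·ρ) = 4 × 41.99 / (6.022 × 10²³ × 2.81) = 9.926 × 10^-23 cm³, so a = 4.630 × 10^-8 cm = 463 pm.

463 pm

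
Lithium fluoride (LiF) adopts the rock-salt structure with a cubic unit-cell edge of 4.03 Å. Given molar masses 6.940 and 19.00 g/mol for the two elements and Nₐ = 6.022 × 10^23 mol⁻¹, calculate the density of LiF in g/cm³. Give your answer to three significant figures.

The rock-salt structure contains Z = 4 formula units per cell; M(LiF) = 6.940 + 19.00 = 25.94 g/mol.
a³ = (4.030 × 10^-8 cm)³ = 6.545 × 10^-23 cm³.
ρ = 4 × 25.94 / (6.022 × 10²³ × 6.545 × 10^-23) = 2.633 g/cm³.

2.63 g/cm³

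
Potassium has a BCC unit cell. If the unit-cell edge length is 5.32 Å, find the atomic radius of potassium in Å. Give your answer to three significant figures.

2.30 Å

In a BCC lattice, atoms touch along the body diagonal, so √3·a = 4r.
r = √3·a/4 = 1.7321 × 5.32 / 4 = 2.30 Å.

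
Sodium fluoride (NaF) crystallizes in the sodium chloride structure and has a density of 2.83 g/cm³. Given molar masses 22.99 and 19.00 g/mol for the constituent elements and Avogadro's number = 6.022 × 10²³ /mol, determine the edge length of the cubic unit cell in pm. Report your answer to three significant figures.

462 pm

M(NaF) = 41.99 g/mol; Z = 4 formula units per cell.
a³ = Z·M/(N_A·ρ) = 4 × 41.99 / (6.022 × 10²³ × 2.83) = 9.856 × 10^-23 cm³, so a = 4.619 × 10^-8 cm = 462 pm.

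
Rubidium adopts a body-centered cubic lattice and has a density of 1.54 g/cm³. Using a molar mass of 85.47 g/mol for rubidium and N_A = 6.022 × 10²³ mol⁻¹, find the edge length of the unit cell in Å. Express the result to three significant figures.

With Z = 2 atoms per BCC cell, a³ = Z·M/(N_A·ρ) = 2 × 85.47 / (6.022 × 10²³ × 1.540 g/cm³) = 1.843 × 10^-22 cm³.
a = (1.843 × 10^-22)^(1/3) = 5.691 × 10^-8 cm = 5.69 Å.

5.69 Å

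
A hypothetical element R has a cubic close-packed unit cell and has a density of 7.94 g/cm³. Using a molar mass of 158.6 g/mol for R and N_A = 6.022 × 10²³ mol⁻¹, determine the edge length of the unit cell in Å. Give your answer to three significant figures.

With Z = 4 atoms per FCC cell, a³ = Z·M/(N_A·ρ) = 4 × 158.6 / (6.022 × 10²³ × 7.940 g/cm³) = 1.327 × 10^-22 cm³.
a = (1.327 × 10^-22)^(1/3) = 5.100 × 10^-8 cm = 5.10 Å.

5.10 Å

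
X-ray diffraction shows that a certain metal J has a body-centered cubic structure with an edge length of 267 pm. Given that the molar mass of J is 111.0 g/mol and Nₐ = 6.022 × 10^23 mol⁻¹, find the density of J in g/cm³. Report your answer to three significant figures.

A BCC unit cell contains Z = 2 atoms.
Cell volume: a³ = (267 pm)³ = (2.670 × 10^-8 cm)³ = 1.903 × 10^-23 cm³.
ρ = Z·M/(N_A·a³) = 2 × 111.0 / (6.022 × 10²³ × 1.903 × 10^-23) = 19.37 g/cm³.

19.4 g/cm³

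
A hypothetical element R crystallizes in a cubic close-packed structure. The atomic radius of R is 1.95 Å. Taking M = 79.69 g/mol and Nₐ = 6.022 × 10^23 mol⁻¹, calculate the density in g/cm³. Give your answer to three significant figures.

3.15 g/cm³

In an FCC lattice, atoms touch along the face diagonal, so √2·a = 4r, giving a = 5.515 Å = 5.515 × 10^-8 cm.
With Z = 4, ρ = Z·M/(N_A·a³) = 4 × 79.69 / (6.022 × 10²³ × 1.678 × 10^-22) = 3.155 g/cm³.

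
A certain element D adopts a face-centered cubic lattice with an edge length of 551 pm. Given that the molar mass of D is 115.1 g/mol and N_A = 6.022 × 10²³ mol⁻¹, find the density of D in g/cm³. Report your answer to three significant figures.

4.57 g/cm³

An FCC unit cell contains Z = 4 atoms.
Cell volume: a³ = (551 pm)³ = (5.510 × 10^-8 cm)³ = 1.673 × 10^-22 cm³.
ρ = Z·M/(N_A·a³) = 4 × 115.1 / (6.022 × 10²³ × 1.673 × 10^-22) = 4.570 g/cm³.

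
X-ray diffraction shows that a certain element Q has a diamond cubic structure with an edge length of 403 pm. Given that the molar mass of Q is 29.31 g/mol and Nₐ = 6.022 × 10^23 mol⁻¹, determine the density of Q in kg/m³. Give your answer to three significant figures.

5950 kg/m³

A diamond cubic unit cell contains Z = 8 atoms.
Cell volume: a³ = (403 pm)³ = (4.030 × 10^-8 cm)³ = 6.545 × 10^-23 cm³.
ρ = Z·M/(N_A·a³) = 8 × 29.31 / (6.022 × 10²³ × 6.545 × 10^-23) = 5.949 g/cm³ = 5950 kg/m³.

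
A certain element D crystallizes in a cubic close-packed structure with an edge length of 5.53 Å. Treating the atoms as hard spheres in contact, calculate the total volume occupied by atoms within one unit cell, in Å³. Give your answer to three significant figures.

In an FCC lattice atoms touch along the face diagonal, so √2·a = 4r, so r = 0.3536a = 1.955 Å.
V_atoms = Z × (4/3)πr³ = 4 × (4/3)π × (1.955)³ = 125 Å³.

125 Å³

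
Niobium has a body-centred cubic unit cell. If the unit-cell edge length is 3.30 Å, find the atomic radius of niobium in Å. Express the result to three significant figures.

In a BCC lattice, atoms touch along the body diagonal, so √3·a = 4r.
r = √3·a/4 = 1.7321 × 3.30 / 4 = 1.43 Å.

1.43 Å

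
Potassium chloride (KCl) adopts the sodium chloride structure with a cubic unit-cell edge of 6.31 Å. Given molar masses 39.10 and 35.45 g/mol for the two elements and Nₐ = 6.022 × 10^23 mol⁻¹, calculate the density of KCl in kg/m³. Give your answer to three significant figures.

1970 kg/m³

The sodium chloride structure contains Z = 4 formula units per cell; M(KCl) = 39.10 + 35.45 = 74.55 g/mol.
a³ = (6.310 × 10^-8 cm)³ = 2.512 × 10^-22 cm³.
ρ = 4 × 74.55 / (6.022 × 10²³ × 2.512 × 10^-22) = 1.971 g/cm³ = 1970 kg/m³.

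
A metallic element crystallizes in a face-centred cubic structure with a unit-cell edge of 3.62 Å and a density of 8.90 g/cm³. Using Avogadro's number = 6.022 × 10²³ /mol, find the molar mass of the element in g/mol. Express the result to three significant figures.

63.6 g/mol

An FCC cell has Z = 4 atoms; a = 3.620 × 10^-8 cm.
M = ρ·N_A·a³/Z = 8.90 × 6.022 × 10²³ × 4.744 × 10^-23 / 4 = 63.6 g/mol.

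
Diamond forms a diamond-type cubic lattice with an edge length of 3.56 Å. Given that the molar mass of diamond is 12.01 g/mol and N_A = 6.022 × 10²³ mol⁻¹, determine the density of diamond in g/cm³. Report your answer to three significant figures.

3.54 g/cm³

A diamond cubic unit cell contains Z = 8 atoms.
Cell volume: a³ = (3.56 Å)³ = (3.560 × 10^-8 cm)³ = 4.512 × 10^-23 cm³.
ρ = Z·M/(N_A·a³) = 8 × 12.01 / (6.022 × 10²³ × 4.512 × 10^-23) = 3.536 g/cm³.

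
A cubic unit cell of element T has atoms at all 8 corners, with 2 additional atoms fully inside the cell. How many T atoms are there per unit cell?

Corner atoms are shared by 8 cells (1/8 each), interior atoms are unshared.
Net atoms = 8 × 1/8 + 2 = 1 + 2 = 3.

3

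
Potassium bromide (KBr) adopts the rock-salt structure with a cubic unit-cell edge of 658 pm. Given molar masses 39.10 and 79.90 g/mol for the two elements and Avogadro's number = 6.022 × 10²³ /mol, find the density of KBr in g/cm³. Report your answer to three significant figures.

The rock-salt structure contains Z = 4 formula units per cell; M(KBr) = 39.10 + 79.90 = 119.0 g/mol.
a³ = (6.580 × 10^-8 cm)³ = 2.849 × 10^-22 cm³.
ρ = 4 × 119.0 / (6.022 × 10²³ × 2.849 × 10^-22) = 2.775 g/cm³.

2.77 g/cm³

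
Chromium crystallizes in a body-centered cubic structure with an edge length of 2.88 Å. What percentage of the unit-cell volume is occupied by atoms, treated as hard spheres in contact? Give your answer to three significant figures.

In a BCC lattice atoms touch along the body diagonal, so √3·a = 4r, so r = 0.4330a = 1.247 Å.
Packing fraction = Z·(4/3)πr³ / a³ = 2 × (4/3)π × (1.247)³ / (2.88)³ = 0.6802 = 68.0%.

68.0%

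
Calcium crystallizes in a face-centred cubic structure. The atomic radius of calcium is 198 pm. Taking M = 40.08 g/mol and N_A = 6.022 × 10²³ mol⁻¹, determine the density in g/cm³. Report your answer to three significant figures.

1.52 g/cm³

In an FCC lattice, atoms touch along the face diagonal, so √2·a = 4r, giving a = 560.0 pm = 5.600 × 10^-8 cm.
With Z = 4, ρ = Z·M/(N_A·a³) = 4 × 40.08 / (6.022 × 10²³ × 1.756 × 10^-22) = 1.516 g/cm³.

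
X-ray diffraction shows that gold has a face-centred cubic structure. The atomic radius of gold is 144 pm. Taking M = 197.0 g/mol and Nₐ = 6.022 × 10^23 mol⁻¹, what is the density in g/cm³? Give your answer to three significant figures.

19.4 g/cm³

In an FCC lattice, atoms touch along the face diagonal, so √2·a = 4r, giving a = 407.3 pm = 4.073 × 10^-8 cm.
With Z = 4, ρ = Z·M/(N_A·a³) = 4 × 197.0 / (6.022 × 10²³ × 6.757 × 10^-23) = 19.37 g/cm³.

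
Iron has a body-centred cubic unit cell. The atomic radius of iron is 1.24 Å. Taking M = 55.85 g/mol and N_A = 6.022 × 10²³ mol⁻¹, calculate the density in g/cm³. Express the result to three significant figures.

In a BCC lattice, atoms touch along the body diagonal, so √3·a = 4r, giving a = 2.864 Å = 2.864 × 10^-8 cm.
With Z = 2, ρ = Z·M/(N_A·a³) = 2 × 55.85 / (6.022 × 10²³ × 2.348 × 10^-23) = 7.899 g/cm³.

7.90 g/cm³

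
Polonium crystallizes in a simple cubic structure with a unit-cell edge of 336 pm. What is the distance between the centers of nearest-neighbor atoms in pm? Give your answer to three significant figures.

336 pm

In a simple cubic structure, atoms touch along the cell edge, so a = 2r; the nearest-neighbor distance equals 2r = 1.000·a.
d = 1.000 × 336 = 336 pm.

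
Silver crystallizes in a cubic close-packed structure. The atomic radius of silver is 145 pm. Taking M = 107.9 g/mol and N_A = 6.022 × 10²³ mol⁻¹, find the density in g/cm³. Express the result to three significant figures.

In an FCC lattice, atoms touch along the face diagonal, so √2·a = 4r, giving a = 410.1 pm = 4.101 × 10^-8 cm.
With Z = 4, ρ = Z·M/(N_A·a³) = 4 × 107.9 / (6.022 × 10²³ × 6.898 × 10^-23) = 10.39 g/cm³.

10.4 g/cm³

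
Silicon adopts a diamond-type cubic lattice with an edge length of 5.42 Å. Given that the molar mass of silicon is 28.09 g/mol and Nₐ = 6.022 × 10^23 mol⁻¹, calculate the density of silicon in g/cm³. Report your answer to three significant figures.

A diamond cubic unit cell contains Z = 8 atoms.
Cell volume: a³ = (5.42 Å)³ = (5.420 × 10^-8 cm)³ = 1.592 × 10^-22 cm³.
ρ = Z·M/(N_A·a³) = 8 × 28.09 / (6.022 × 10²³ × 1.592 × 10^-22) = 2.344 g/cm³.

2.34 g/cm³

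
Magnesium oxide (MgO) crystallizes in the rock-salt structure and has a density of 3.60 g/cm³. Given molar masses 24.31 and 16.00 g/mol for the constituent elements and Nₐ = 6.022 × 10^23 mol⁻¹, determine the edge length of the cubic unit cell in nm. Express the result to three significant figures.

M(MgO) = 40.31 g/mol; Z = 4 formula units per cell.
a³ = Z·M/(N_A·ρ) = 4 × 40.31 / (6.022 × 10²³ × 3.60) = 7.438 × 10^-23 cm³, so a = 4.205 × 10^-8 cm = 0.421 nm.

0.421 nm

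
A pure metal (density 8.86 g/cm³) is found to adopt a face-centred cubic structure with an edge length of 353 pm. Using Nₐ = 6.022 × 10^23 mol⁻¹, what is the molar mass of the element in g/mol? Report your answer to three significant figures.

58.7 g/mol

An FCC cell has Z = 4 atoms; a = 3.530 × 10^-8 cm.
M = ρ·N_A·a³/Z = 8.86 × 6.022 × 10²³ × 4.399 × 10^-23 / 4 = 58.7 g/mol.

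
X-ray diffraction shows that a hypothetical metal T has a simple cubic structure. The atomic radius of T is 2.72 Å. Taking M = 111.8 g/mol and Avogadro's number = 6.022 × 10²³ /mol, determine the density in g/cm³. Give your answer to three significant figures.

In a simple cubic lattice, atoms touch along the cell edge, so a = 2r, giving a = 5.440 Å = 5.440 × 10^-8 cm.
With Z = 1, ρ = Z·M/(N_A·a³) = 1 × 111.8 / (6.022 × 10²³ × 1.610 × 10^-22) = 1.153 g/cm³.

1.15 g/cm³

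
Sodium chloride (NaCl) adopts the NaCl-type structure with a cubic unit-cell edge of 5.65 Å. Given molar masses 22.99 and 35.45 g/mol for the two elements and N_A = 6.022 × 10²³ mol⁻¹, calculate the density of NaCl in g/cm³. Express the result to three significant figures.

2.15 g/cm³

The NaCl-type structure contains Z = 4 formula units per cell; M(NaCl) = 22.99 + 35.45 = 58.44 g/mol.
a³ = (5.650 × 10^-8 cm)³ = 1.804 × 10^-22 cm³.
ρ = 4 × 58.44 / (6.022 × 10²³ × 1.804 × 10^-22) = 2.152 g/cm³.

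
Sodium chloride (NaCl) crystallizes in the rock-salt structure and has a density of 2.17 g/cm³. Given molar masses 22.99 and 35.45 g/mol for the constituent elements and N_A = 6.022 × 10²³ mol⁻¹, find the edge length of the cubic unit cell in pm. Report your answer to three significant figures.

563 pm

M(NaCl) = 58.44 g/mol; Z = 4 formula units per cell.
a³ = Z·M/(N_A·ρ) = 4 × 58.44 / (6.022 × 10²³ × 2.17) = 1.789 × 10^-22 cm³, so a = 5.635 × 10^-8 cm = 563 pm.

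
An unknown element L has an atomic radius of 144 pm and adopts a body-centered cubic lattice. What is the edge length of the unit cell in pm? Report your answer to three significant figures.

333 pm

In a BCC lattice, atoms touch along the body diagonal, so √3·a = 4r.
a = 4r/√3 = 4 × 144 / 1.7321 = 333 pm.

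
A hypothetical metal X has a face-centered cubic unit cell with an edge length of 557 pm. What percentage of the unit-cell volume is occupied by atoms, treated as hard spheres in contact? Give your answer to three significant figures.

74.0%

In an FCC lattice atoms touch along the face diagonal, so √2·a = 4r, so r = 0.3536a = 196.9 pm.
Packing fraction = Z·(4/3)πr³ / a³ = 4 × (4/3)π × (196.9)³ / (557)³ = 0.7405 = 74.0%.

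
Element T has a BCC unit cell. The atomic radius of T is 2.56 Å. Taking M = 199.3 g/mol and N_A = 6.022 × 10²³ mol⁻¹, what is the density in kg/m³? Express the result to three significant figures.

3200 kg/m³

In a BCC lattice, atoms touch along the body diagonal, so √3·a = 4r, giving a = 5.912 Å = 5.912 × 10^-8 cm.
With Z = 2, ρ = Z·M/(N_A·a³) = 2 × 199.3 / (6.022 × 10²³ × 2.066 × 10^-22) = 3.203 g/cm³ = 3200 kg/m³.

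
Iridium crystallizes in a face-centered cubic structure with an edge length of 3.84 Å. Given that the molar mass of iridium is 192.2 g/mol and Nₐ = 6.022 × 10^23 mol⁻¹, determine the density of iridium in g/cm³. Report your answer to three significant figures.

An FCC unit cell contains Z = 4 atoms.
Cell volume: a³ = (3.84 Å)³ = (3.840 × 10^-8 cm)³ = 5.662 × 10^-23 cm³.
ρ = Z·M/(N_A·a³) = 4 × 192.2 / (6.022 × 10²³ × 5.662 × 10^-23) = 22.55 g/cm³.

22.5 g/cm³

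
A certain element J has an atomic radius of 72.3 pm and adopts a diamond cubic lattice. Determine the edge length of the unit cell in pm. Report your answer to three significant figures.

334 pm

In a diamond cubic lattice, nearest neighbors lie along the body diagonal with √3·a = 8r.
a = 8r/√3 = 8 × 72.3 / 1.7321 = 334 pm.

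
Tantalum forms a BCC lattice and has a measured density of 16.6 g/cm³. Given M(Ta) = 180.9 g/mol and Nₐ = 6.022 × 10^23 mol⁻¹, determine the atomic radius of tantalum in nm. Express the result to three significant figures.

0.143 nm

For a BCC cell (Z = 2), a³ = Z·M/(N_A·ρ) = 2 × 180.9 / (6.022 × 10²³ × 16.60) = 3.619 × 10^-23 cm³, so a = 3.308 × 10^-8 cm = 0.3308 nm.
Atoms touch along the body diagonal, so √3·a = 4r, so r = 0.4330 × a = 0.143 nm.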